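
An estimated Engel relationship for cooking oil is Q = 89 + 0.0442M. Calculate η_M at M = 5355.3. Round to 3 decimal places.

0.727

At M = 5355.3: Q = 325.704.
dQ/dM = 0.0442.
η = (dQ/dM)·(M/Q) = 0.0442 × (5355.3/325.704) = 0.727.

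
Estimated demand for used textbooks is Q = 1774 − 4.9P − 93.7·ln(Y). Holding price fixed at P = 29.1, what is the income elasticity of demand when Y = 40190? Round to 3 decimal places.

At P = 29.1, Y = 40190: Q = 638.061.
Holding P constant, ∂Q/∂Y = -93.7/Y = -0.00233143.
η_Y = (∂Q/∂Y)·(Y/Q) = -0.00233143 × (40190/638.061) = -0.147.

-0.147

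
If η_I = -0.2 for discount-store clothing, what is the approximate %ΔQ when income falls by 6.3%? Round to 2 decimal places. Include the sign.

1.26%

%ΔQ ≈ η × %ΔI = -0.2 × (-6.3%) = 1.26%.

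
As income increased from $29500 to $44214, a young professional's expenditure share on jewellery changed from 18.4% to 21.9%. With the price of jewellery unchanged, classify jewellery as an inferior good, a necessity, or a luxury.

The budget share rises as income rises, so η > 1.

luxury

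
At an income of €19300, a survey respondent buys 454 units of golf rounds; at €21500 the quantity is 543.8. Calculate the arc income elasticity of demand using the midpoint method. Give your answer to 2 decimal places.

1.67

ΔQ = 543.8 − 454 = 89.8; midpoint Q̄ = (454 + 543.8)/2 = 498.9.
ΔI = 21500 − 19300 = 2200; midpoint Ī = (19300 + 21500)/2 = 20400.
η = (ΔQ/Q̄) ÷ (ΔI/Ī) = (89.8/498.9) ÷ (2200/20400) = 1.67.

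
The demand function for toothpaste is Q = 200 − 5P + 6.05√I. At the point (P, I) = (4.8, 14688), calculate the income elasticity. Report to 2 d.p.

At P = 4.8, I = 14688: Q = 909.224.
Holding P constant, ∂Q/∂I = 6.05/(2√I) = 0.02496.
η_I = (∂Q/∂I)·(I/Q) = 0.02496 × (14688/909.224) = 0.40.

0.40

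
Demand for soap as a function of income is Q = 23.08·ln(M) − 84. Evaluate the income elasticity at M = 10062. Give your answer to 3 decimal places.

At M = 10062: Q = 128.717.
dQ/dM = 23.08/M = 0.00229378 at this income.
η = (dQ/dM)·(M/Q) = 0.00229378 × (10062/128.717) = 0.179.

0.179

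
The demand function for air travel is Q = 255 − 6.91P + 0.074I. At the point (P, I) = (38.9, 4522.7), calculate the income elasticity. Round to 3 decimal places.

1.043

At P = 38.9, I = 4522.7: Q = 320.881.
Holding P constant, ∂Q/∂I = 0.074.
η_I = (∂Q/∂I)·(I/Q) = 0.074 × (4522.7/320.881) = 1.043.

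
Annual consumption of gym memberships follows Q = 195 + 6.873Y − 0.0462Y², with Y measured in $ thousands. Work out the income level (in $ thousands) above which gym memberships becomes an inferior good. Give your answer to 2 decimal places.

dQ/dY = 6.873 − 0.0924Y.
The good is inferior where dQ/dY < 0. Setting dQ/dY = 0 gives Y = 6.873 / 0.0924 = 74.38.

74.38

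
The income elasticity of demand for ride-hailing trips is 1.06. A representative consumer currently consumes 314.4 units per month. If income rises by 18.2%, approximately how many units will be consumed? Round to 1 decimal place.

%ΔQ ≈ η × %ΔI = 1.06 × 18.2% = 19.292%.
New Q ≈ 314.4 × (1 + 0.19292) = 375.1.

375.1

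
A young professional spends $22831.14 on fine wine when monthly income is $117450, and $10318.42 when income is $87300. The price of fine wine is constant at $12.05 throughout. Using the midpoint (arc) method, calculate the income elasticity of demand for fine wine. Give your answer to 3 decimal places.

2.563

With a constant price, Q₁ = 22831.14/12.05 = 1894.700 and Q₂ = 10318.42/12.05 = 856.300 (equivalently, work directly with expenditure since P cancels).
Midpoint %ΔQ = (10318.42 − 22831.14)/16574.78 = -0.75493; midpoint %ΔI = (87300 − 117450)/102375 = -0.29451.
η = -0.75493 / -0.29451 = 2.563.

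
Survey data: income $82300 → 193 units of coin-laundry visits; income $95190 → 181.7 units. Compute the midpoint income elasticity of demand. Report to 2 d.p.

-0.42

ΔQ = 181.7 − 193 = -11.3; midpoint Q̄ = (193 + 181.7)/2 = 187.35.
ΔI = 95190 − 82300 = 12890; midpoint Ī = (82300 + 95190)/2 = 88745.
η = (ΔQ/Q̄) ÷ (ΔI/Ī) = (-11.3/187.35) ÷ (12890/88745) = -0.42.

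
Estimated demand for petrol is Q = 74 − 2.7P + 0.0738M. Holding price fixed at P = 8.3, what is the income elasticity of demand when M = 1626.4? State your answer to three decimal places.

0.699

At P = 8.3, M = 1626.4: Q = 171.618.
Holding P constant, ∂Q/∂M = 0.0738.
η_M = (∂Q/∂M)·(M/Q) = 0.0738 × (1626.4/171.618) = 0.699.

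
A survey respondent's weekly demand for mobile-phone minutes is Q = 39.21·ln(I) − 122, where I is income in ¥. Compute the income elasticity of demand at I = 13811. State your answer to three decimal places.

At I = 13811: Q = 251.798.
dQ/dI = 39.21/I = 0.00283904 at this income.
η = (dQ/dI)·(I/Q) = 0.00283904 × (13811/251.798) = 0.156.

0.156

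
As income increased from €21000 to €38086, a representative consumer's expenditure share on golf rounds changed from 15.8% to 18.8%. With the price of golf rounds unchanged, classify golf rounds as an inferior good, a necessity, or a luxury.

The budget share rises as income rises, so η > 1.

luxury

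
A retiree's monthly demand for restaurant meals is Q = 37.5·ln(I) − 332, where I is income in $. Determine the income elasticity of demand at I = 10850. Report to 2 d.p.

At I = 10850: Q = 16.447.
dQ/dI = 37.5/I = 0.00345622 at this income.
η = (dQ/dI)·(I/Q) = 0.00345622 × (10850/16.447) = 2.28.

2.28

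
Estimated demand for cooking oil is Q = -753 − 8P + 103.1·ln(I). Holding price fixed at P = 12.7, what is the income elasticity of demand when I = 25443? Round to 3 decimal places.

0.539

At P = 12.7, I = 25443: Q = 191.267.
Holding P constant, ∂Q/∂I = 103.1/I = 0.0040522.
η_I = (∂Q/∂I)·(I/Q) = 0.0040522 × (25443/191.267) = 0.539.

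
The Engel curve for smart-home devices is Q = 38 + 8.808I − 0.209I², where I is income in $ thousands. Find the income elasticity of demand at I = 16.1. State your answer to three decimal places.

At I = 16.1: Q = 125.6339.
dQ/dI = 8.808 − 0.418I = 2.07820.
η = (dQ/dI)·(I/Q) = 2.07820 × (16.1/125.6339) = 0.266.

0.266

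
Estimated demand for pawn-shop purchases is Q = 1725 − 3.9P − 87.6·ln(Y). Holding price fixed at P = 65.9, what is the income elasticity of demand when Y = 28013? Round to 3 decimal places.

-0.153

At P = 65.9, Y = 28013: Q = 570.929.
Holding P constant, ∂Q/∂Y = -87.6/Y = -0.00312712.
η_Y = (∂Q/∂Y)·(Y/Q) = -0.00312712 × (28013/570.929) = -0.153.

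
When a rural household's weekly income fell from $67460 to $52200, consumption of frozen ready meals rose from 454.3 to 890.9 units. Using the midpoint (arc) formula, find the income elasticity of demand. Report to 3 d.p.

ΔQ = 890.9 − 454.3 = 436.6; midpoint Q̄ = (454.3 + 890.9)/2 = 672.6.
ΔI = 52200 − 67460 = -15260; midpoint Ī = (67460 + 52200)/2 = 59830.
η = (ΔQ/Q̄) ÷ (ΔI/Ī) = (436.6/672.6) ÷ (-15260/59830) = -2.545.

-2.545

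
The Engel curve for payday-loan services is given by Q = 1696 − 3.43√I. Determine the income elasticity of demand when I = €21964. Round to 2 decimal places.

At I = 21964: Q = 1187.665.
dQ/dI = -3.43/(2√I) = -0.011572 at this income.
η = (dQ/dI)·(I/Q) = -0.011572 × (21964/1187.665) = -0.21.

-0.21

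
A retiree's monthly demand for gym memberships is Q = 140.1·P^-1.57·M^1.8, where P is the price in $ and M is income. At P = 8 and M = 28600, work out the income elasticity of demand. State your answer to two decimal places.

For a multiplicative demand Q = A·P^α·M^β, the income elasticity is β everywhere.
Here β = 1.8, so η = 1.80.

1.80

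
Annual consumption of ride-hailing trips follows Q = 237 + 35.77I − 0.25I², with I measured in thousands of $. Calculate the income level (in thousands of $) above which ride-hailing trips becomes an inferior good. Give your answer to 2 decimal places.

71.54

dQ/dI = 35.77 − 0.5I.
The good is inferior where dQ/dI < 0. Setting dQ/dI = 0 gives I = 35.77 / 0.5 = 71.54.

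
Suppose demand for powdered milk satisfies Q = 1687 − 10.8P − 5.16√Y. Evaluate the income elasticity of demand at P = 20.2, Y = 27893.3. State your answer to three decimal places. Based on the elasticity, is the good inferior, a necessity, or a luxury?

At P = 20.2, Y = 27893.3: Q = 607.054.
Holding P constant, ∂Q/∂Y = -5.16/(2√Y) = -0.0154479.
η_Y = (∂Q/∂Y)·(Y/Q) = -0.0154479 × (27893.3/607.054) = -0.710.
Since η < 0, this is an inferior good.

-0.710 (inferior good)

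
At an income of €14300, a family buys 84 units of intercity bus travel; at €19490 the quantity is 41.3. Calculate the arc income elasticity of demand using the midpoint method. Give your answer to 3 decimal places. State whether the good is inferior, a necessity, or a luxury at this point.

ΔQ = 41.3 − 84 = -42.7; midpoint Q̄ = (84 + 41.3)/2 = 62.65.
ΔI = 19490 − 14300 = 5190; midpoint Ī = (14300 + 19490)/2 = 16895.
η = (ΔQ/Q̄) ÷ (ΔI/Ī) = (-42.7/62.65) ÷ (5190/16895) = -2.219.
η < 0 ⇒ inferior good.

-2.219 (inferior good)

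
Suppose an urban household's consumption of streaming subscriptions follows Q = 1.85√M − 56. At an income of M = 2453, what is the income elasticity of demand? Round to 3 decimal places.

At M = 2453: Q = 35.626.
dQ/dM = 1.85/(2√M) = 0.0186764 at this income.
η = (dQ/dM)·(M/Q) = 0.0186764 × (2453/35.626) = 1.286.

1.286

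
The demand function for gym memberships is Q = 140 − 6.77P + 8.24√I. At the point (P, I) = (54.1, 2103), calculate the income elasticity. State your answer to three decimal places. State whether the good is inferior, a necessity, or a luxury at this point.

At P = 54.1, I = 2103: Q = 151.617.
Holding P constant, ∂Q/∂I = 8.24/(2√I) = 0.0898416.
η_I = (∂Q/∂I)·(I/Q) = 0.0898416 × (2103/151.617) = 1.246.
Since η > 1, this is a luxury.

1.246 (luxury)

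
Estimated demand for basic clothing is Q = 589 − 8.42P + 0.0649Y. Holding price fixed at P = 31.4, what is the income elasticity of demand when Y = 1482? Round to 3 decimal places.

At P = 31.4, Y = 1482: Q = 420.794.
Holding P constant, ∂Q/∂Y = 0.0649.
η_Y = (∂Q/∂Y)·(Y/Q) = 0.0649 × (1482/420.794) = 0.229.

0.229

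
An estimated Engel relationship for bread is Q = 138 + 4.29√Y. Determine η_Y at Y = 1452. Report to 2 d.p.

0.27

At Y = 1452: Q = 301.471.
dQ/dY = 4.29/(2√Y) = 0.0562917 at this income.
η = (dQ/dY)·(Y/Q) = 0.0562917 × (1452/301.471) = 0.27.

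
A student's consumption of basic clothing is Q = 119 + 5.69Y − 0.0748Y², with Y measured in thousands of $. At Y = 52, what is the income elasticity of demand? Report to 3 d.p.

-0.511

At Y = 52: Q = 212.6208.
dQ/dY = 5.69 − 0.1496Y = -2.08920.
η = (dQ/dY)·(Y/Q) = -2.08920 × (52/212.6208) = -0.511.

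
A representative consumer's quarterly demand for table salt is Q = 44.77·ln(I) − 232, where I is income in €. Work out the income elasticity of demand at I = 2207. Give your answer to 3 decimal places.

0.397

At I = 2207: Q = 112.702.
dQ/dI = 44.77/I = 0.0202855 at this income.
η = (dQ/dI)·(I/Q) = 0.0202855 × (2207/112.702) = 0.397.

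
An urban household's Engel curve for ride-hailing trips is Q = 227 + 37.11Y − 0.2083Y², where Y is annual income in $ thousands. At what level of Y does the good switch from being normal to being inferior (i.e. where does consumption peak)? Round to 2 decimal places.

dQ/dY = 37.11 − 0.4166Y.
The good is inferior where dQ/dY < 0. Setting dQ/dY = 0 gives Y = 37.11 / 0.4166 = 89.08.

89.08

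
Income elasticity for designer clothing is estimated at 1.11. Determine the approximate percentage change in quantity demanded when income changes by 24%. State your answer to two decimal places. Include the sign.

26.64%

%ΔQ ≈ η × %ΔI = 1.11 × 24% = 26.64%.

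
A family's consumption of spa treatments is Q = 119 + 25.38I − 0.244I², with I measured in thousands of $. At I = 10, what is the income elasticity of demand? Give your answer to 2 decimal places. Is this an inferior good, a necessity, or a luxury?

At I = 10: Q = 348.4000.
dQ/dI = 25.38 − 0.488I = 20.50000.
η = (dQ/dI)·(I/Q) = 20.50000 × (10/348.4000) = 0.59.
0 < η < 1 ⇒ necessity.

0.59 (necessity)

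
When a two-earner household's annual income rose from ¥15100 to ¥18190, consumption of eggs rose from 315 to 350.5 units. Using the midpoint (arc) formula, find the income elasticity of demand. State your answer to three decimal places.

0.575

ΔQ = 350.5 − 315 = 35.5; midpoint Q̄ = (315 + 350.5)/2 = 332.75.
ΔI = 18190 − 15100 = 3090; midpoint Ī = (15100 + 18190)/2 = 16645.
η = (ΔQ/Q̄) ÷ (ΔI/Ī) = (35.5/332.75) ÷ (3090/16645) = 0.575.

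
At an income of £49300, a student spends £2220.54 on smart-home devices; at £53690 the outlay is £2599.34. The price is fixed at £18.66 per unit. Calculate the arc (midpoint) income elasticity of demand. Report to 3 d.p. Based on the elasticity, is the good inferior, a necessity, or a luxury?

1.844 (luxury)

With a constant price, Q₁ = 2220.54/18.66 = 119.000 and Q₂ = 2599.34/18.66 = 139.300 (equivalently, work directly with expenditure since P cancels).
Midpoint %ΔQ = (2599.34 − 2220.54)/2409.94 = 0.15718; midpoint %ΔI = (53690 − 49300)/51495 = 0.08525.
η = 0.15718 / 0.08525 = 1.844.
η > 1 ⇒ luxury.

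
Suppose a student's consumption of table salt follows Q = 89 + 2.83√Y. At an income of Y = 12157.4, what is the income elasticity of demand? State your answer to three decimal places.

At Y = 12157.4: Q = 401.037.
dQ/dY = 2.83/(2√Y) = 0.0128332 at this income.
η = (dQ/dY)·(Y/Q) = 0.0128332 × (12157.4/401.037) = 0.389.

0.389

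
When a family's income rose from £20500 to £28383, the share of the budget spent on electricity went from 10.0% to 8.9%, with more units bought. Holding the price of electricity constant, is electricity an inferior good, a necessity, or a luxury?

necessity

Quantity rises but the budget share falls as income rises, so 0 < η < 1.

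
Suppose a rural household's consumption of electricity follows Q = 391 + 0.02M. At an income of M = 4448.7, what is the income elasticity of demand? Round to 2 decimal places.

0.19

At M = 4448.7: Q = 479.974.
dQ/dM = 0.02.
η = (dQ/dM)·(M/Q) = 0.02 × (4448.7/479.974) = 0.19.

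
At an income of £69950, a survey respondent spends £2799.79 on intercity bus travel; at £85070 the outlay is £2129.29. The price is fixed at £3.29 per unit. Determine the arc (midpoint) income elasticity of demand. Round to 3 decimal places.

-1.395

With a constant price, Q₁ = 2799.79/3.29 = 851.000 and Q₂ = 2129.29/3.29 = 647.201 (equivalently, work directly with expenditure since P cancels).
Midpoint %ΔQ = (2129.29 − 2799.79)/2464.54 = -0.27206; midpoint %ΔI = (85070 − 69950)/77510 = 0.19507.
η = -0.27206 / 0.19507 = -1.395.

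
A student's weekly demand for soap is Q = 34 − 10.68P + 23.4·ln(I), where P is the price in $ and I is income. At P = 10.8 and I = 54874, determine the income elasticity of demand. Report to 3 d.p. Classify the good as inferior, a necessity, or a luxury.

0.134 (necessity)

At P = 10.8, I = 54874: Q = 174.015.
Holding P constant, ∂Q/∂I = 23.4/I = 0.000426431.
η_I = (∂Q/∂I)·(I/Q) = 0.000426431 × (54874/174.015) = 0.134.
Since 0 < η < 1, this is a necessity.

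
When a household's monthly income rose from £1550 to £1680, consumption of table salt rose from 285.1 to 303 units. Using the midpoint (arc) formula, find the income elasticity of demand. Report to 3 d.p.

0.756

ΔQ = 303 − 285.1 = 17.9; midpoint Q̄ = (285.1 + 303)/2 = 294.05.
ΔI = 1680 − 1550 = 130; midpoint Ī = (1550 + 1680)/2 = 1615.
η = (ΔQ/Q̄) ÷ (ΔI/Ī) = (17.9/294.05) ÷ (130/1615) = 0.756.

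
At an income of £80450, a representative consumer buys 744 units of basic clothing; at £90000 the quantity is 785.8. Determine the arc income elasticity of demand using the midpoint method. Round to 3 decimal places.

ΔQ = 785.8 − 744 = 41.8; midpoint Q̄ = (744 + 785.8)/2 = 764.9.
ΔI = 90000 − 80450 = 9550; midpoint Ī = (80450 + 90000)/2 = 85225.
η = (ΔQ/Q̄) ÷ (ΔI/Ī) = (41.8/764.9) ÷ (9550/85225) = 0.488.

0.488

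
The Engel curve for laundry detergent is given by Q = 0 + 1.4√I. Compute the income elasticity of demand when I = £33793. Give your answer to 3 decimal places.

0.500

At I = 33793: Q = 257.360.
dQ/dI = 1.4/(2√I) = 0.00380789 at this income.
η = (dQ/dI)·(I/Q) = 0.00380789 × (33793/257.360) = 0.500.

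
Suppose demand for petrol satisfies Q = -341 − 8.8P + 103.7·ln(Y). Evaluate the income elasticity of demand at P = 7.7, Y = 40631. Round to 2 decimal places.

At P = 7.7, Y = 40631: Q = 691.734.
Holding P constant, ∂Q/∂Y = 103.7/Y = 0.00255224.
η_Y = (∂Q/∂Y)·(Y/Q) = 0.00255224 × (40631/691.734) = 0.15.

0.15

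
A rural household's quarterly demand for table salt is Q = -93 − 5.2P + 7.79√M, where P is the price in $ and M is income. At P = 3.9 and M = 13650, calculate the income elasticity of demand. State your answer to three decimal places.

At P = 3.9, M = 13650: Q = 796.851.
Holding P constant, ∂Q/∂M = 7.79/(2√M) = 0.0333381.
η_M = (∂Q/∂M)·(M/Q) = 0.0333381 × (13650/796.851) = 0.571.

0.571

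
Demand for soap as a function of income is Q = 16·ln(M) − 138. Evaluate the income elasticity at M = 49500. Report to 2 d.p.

0.46

At M = 49500: Q = 34.956.
dQ/dM = 16/M = 0.000323232 at this income.
η = (dQ/dM)·(M/Q) = 0.000323232 × (49500/34.956) = 0.46.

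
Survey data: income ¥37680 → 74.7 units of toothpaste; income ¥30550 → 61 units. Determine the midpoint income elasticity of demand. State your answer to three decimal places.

0.966

ΔQ = 61 − 74.7 = -13.7; midpoint Q̄ = (74.7 + 61)/2 = 67.85.
ΔI = 30550 − 37680 = -7130; midpoint Ī = (37680 + 30550)/2 = 34115.
η = (ΔQ/Q̄) ÷ (ΔI/Ī) = (-13.7/67.85) ÷ (-7130/34115) = 0.966.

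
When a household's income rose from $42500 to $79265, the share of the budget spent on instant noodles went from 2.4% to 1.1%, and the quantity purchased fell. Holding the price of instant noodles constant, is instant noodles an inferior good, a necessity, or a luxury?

inferior good

Quantity demanded falls as income rises, so η < 0.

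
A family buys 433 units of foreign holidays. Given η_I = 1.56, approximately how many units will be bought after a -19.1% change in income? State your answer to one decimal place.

304.0

%ΔQ ≈ η × %ΔI = 1.56 × (-19.1%) = -29.796%.
New Q ≈ 433 × (1 − 0.29796) = 304.0.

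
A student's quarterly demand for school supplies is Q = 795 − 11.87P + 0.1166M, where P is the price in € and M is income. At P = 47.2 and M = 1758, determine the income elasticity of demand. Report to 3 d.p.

At P = 47.2, M = 1758: Q = 439.719.
Holding P constant, ∂Q/∂M = 0.1166.
η_M = (∂Q/∂M)·(M/Q) = 0.1166 × (1758/439.719) = 0.466.

0.466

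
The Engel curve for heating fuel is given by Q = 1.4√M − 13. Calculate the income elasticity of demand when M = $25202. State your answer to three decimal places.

At M = 25202: Q = 209.252.
dQ/dM = 1.4/(2√M) = 0.00440941 at this income.
η = (dQ/dM)·(M/Q) = 0.00440941 × (25202/209.252) = 0.531.

0.531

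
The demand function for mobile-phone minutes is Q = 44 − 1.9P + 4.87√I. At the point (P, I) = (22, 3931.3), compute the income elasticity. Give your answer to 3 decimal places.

0.496

At P = 22, I = 3931.3: Q = 307.549.
Holding P constant, ∂Q/∂I = 4.87/(2√I) = 0.0388357.
η_I = (∂Q/∂I)·(I/Q) = 0.0388357 × (3931.3/307.549) = 0.496.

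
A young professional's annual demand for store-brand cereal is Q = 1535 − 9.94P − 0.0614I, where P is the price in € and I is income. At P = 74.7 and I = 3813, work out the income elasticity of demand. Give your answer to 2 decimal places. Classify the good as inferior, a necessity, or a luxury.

At P = 74.7, I = 3813: Q = 558.364.
Holding P constant, ∂Q/∂I = −0.0614.
η_I = (∂Q/∂I)·(I/Q) = -0.0614 × (3813/558.364) = -0.42.
Since η < 0, this is an inferior good.

-0.42 (inferior good)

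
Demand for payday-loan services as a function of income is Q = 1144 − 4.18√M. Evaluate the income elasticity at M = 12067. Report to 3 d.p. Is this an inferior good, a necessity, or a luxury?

-0.335 (inferior good)

At M = 12067: Q = 684.827.
dQ/dM = -4.18/(2√M) = -0.019026 at this income.
η = (dQ/dM)·(M/Q) = -0.019026 × (12067/684.827) = -0.335.
Since η < 0, the good is an inferior good.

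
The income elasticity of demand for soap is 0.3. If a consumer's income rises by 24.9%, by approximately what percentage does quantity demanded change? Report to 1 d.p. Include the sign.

7.5%

%ΔQ ≈ η × %ΔI = 0.3 × 24.9% = 7.5%.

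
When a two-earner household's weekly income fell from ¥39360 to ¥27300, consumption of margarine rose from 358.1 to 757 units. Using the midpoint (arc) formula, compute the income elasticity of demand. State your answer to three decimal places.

-1.977

ΔQ = 757 − 358.1 = 398.9; midpoint Q̄ = (358.1 + 757)/2 = 557.55.
ΔI = 27300 − 39360 = -12060; midpoint Ī = (39360 + 27300)/2 = 33330.
η = (ΔQ/Q̄) ÷ (ΔI/Ī) = (398.9/557.55) ÷ (-12060/33330) = -1.977.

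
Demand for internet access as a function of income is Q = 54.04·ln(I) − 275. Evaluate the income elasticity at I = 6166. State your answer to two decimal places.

At I = 6166: Q = 196.597.
dQ/dI = 54.04/I = 0.00876419 at this income.
η = (dQ/dI)·(I/Q) = 0.00876419 × (6166/196.597) = 0.27.

0.27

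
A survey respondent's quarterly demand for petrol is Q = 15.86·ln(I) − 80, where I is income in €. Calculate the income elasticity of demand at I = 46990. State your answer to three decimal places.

At I = 46990: Q = 90.617.
dQ/dI = 15.86/I = 0.000337519 at this income.
η = (dQ/dI)·(I/Q) = 0.000337519 × (46990/90.617) = 0.175.

0.175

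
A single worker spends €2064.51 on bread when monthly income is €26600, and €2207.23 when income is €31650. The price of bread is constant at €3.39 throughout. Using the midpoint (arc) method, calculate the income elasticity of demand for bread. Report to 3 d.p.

With a constant price, Q₁ = 2064.51/3.39 = 609.000 and Q₂ = 2207.23/3.39 = 651.100 (equivalently, work directly with expenditure since P cancels).
Midpoint %ΔQ = (2207.23 − 2064.51)/2135.87 = 0.06682; midpoint %ΔI = (31650 − 26600)/29125 = 0.17339.
η = 0.06682 / 0.17339 = 0.385.

0.385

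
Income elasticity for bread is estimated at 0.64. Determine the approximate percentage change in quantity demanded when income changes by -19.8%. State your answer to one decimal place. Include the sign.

%ΔQ ≈ η × %ΔI = 0.64 × (-19.8%) = -12.7%.

-12.7%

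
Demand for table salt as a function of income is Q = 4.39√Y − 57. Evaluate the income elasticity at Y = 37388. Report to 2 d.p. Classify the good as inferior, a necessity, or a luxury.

At Y = 37388: Q = 791.849.
dQ/dY = 4.39/(2√Y) = 0.0113519 at this income.
η = (dQ/dY)·(Y/Q) = 0.0113519 × (37388/791.849) = 0.54.
Since 0 < η < 1, the good is a necessity.

0.54 (necessity)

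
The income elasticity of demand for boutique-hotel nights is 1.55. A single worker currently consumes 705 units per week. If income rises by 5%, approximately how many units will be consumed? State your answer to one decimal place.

759.6

%ΔQ ≈ η × %ΔI = 1.55 × 5% = 7.75%.
New Q ≈ 705 × (1 + 0.0775) = 759.6.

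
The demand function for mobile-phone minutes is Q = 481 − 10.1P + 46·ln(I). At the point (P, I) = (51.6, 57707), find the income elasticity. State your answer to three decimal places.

0.099

At P = 51.6, I = 57707: Q = 464.144.
Holding P constant, ∂Q/∂I = 46/I = 0.00079713.
η_I = (∂Q/∂I)·(I/Q) = 0.00079713 × (57707/464.144) = 0.099.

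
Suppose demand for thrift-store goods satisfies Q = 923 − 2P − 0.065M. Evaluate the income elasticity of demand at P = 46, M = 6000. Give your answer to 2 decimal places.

-0.88

At P = 46, M = 6000: Q = 441.000.
Holding P constant, ∂Q/∂M = −0.065.
η_M = (∂Q/∂M)·(M/Q) = -0.065 × (6000/441.000) = -0.88.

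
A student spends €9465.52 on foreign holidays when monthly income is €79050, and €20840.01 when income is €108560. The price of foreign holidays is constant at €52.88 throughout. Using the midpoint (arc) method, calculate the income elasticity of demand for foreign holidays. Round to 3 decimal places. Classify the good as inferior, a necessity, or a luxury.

2.386 (luxury)

With a constant price, Q₁ = 9465.52/52.88 = 179.000 and Q₂ = 20840.01/52.88 = 394.100 (equivalently, work directly with expenditure since P cancels).
Midpoint %ΔQ = (20840.01 − 9465.52)/15152.77 = 0.75065; midpoint %ΔI = (108560 − 79050)/93805 = 0.31459.
η = 0.75065 / 0.31459 = 2.386.
η > 1 ⇒ luxury.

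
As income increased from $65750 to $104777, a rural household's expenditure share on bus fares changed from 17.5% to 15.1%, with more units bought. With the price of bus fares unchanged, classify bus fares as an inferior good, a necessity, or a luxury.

necessity

Quantity rises but the budget share falls as income rises, so 0 < η < 1.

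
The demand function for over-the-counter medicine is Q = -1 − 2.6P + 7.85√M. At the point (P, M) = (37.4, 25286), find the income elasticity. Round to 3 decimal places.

At P = 37.4, M = 25286: Q = 1150.033.
Holding P constant, ∂Q/∂M = 7.85/(2√M) = 0.0246831.
η_M = (∂Q/∂M)·(M/Q) = 0.0246831 × (25286/1150.033) = 0.543.

0.543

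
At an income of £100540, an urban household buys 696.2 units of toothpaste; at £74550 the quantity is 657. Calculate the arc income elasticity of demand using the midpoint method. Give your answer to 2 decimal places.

ΔQ = 657 − 696.2 = -39.2; midpoint Q̄ = (696.2 + 657)/2 = 676.6.
ΔI = 74550 − 100540 = -25990; midpoint Ī = (100540 + 74550)/2 = 87545.
η = (ΔQ/Q̄) ÷ (ΔI/Ī) = (-39.2/676.6) ÷ (-25990/87545) = 0.20.

0.20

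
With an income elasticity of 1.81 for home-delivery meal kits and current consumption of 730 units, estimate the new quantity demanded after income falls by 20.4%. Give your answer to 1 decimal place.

%ΔQ ≈ η × %ΔI = 1.81 × (-20.4%) = -36.924%.
New Q ≈ 730 × (1 − 0.36924) = 460.5.

460.5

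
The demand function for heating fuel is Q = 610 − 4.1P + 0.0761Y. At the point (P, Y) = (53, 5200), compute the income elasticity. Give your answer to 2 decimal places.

At P = 53, Y = 5200: Q = 788.420.
Holding P constant, ∂Q/∂Y = 0.0761.
η_Y = (∂Q/∂Y)·(Y/Q) = 0.0761 × (5200/788.420) = 0.50.

0.50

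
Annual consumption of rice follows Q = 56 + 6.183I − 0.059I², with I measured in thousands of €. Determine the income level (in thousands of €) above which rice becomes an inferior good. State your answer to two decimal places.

dQ/dI = 6.183 − 0.118I.
The good is inferior where dQ/dI < 0. Setting dQ/dI = 0 gives I = 6.183 / 0.118 = 52.40.

52.40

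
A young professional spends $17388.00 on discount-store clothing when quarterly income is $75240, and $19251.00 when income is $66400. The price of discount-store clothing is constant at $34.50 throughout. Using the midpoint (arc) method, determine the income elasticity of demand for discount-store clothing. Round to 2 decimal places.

With a constant price, Q₁ = 17388.00/34.50 = 504.000 and Q₂ = 19251.00/34.50 = 558.000 (equivalently, work directly with expenditure since P cancels).
Midpoint %ΔQ = (19251.00 − 17388.00)/18319.50 = 0.10169; midpoint %ΔI = (66400 − 75240)/70820 = -0.12482.
η = 0.10169 / -0.12482 = -0.81.

-0.81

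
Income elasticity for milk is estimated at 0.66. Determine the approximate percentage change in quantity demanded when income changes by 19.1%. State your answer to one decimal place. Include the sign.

12.6%

%ΔQ ≈ η × %ΔI = 0.66 × 19.1% = 12.6%.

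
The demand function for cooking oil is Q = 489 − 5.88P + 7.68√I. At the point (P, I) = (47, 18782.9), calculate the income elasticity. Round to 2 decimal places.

0.42

At P = 47, I = 18782.9: Q = 1265.190.
Holding P constant, ∂Q/∂I = 7.68/(2√I) = 0.0280188.
η_I = (∂Q/∂I)·(I/Q) = 0.0280188 × (18782.9/1265.190) = 0.42.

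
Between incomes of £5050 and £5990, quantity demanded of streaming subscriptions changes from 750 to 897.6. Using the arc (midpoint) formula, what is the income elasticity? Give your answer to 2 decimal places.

ΔQ = 897.6 − 750 = 147.6; midpoint Q̄ = (750 + 897.6)/2 = 823.8.
ΔI = 5990 − 5050 = 940; midpoint Ī = (5050 + 5990)/2 = 5520.
η = (ΔQ/Q̄) ÷ (ΔI/Ī) = (147.6/823.8) ÷ (940/5520) = 1.05.

1.05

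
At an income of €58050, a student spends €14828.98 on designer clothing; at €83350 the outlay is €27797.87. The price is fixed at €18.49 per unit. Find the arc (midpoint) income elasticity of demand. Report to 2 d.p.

1.70

With a constant price, Q₁ = 14828.98/18.49 = 802.000 and Q₂ = 27797.87/18.49 = 1503.400 (equivalently, work directly with expenditure since P cancels).
Midpoint %ΔQ = (27797.87 − 14828.98)/21313.43 = 0.60848; midpoint %ΔI = (83350 − 58050)/70700 = 0.35785.
η = 0.60848 / 0.35785 = 1.70.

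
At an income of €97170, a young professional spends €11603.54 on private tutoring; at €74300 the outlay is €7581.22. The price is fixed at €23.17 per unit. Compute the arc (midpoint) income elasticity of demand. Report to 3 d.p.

With a constant price, Q₁ = 11603.54/23.17 = 500.800 and Q₂ = 7581.22/23.17 = 327.200 (equivalently, work directly with expenditure since P cancels).
Midpoint %ΔQ = (7581.22 − 11603.54)/9592.38 = -0.41932; midpoint %ΔI = (74300 − 97170)/85735 = -0.26675.
η = -0.41932 / -0.26675 = 1.572.

1.572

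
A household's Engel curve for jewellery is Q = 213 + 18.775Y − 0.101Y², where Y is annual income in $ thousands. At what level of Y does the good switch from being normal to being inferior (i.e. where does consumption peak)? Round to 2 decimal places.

92.95

dQ/dY = 18.775 − 0.202Y.
The good is inferior where dQ/dY < 0. Setting dQ/dY = 0 gives Y = 18.775 / 0.202 = 92.95.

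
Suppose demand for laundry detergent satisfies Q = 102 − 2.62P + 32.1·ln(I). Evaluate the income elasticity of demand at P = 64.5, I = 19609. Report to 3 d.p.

At P = 64.5, I = 19609: Q = 250.278.
Holding P constant, ∂Q/∂I = 32.1/I = 0.001637.
η_I = (∂Q/∂I)·(I/Q) = 0.001637 × (19609/250.278) = 0.128.

0.128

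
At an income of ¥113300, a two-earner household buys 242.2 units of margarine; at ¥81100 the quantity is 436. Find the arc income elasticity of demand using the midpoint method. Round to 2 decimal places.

-1.73

ΔQ = 436 − 242.2 = 193.8; midpoint Q̄ = (242.2 + 436)/2 = 339.1.
ΔI = 81100 − 113300 = -32200; midpoint Ī = (113300 + 81100)/2 = 97200.
η = (ΔQ/Q̄) ÷ (ΔI/Ī) = (193.8/339.1) ÷ (-32200/97200) = -1.73.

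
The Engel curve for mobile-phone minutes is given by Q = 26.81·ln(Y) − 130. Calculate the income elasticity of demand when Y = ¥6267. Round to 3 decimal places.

At Y = 6267: Q = 104.401.
dQ/dY = 26.81/Y = 0.00427796 at this income.
η = (dQ/dY)·(Y/Q) = 0.00427796 × (6267/104.401) = 0.257.

0.257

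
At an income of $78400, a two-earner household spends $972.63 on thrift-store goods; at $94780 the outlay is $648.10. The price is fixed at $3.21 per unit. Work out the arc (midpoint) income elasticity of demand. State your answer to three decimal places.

-2.117

With a constant price, Q₁ = 972.63/3.21 = 303.000 and Q₂ = 648.10/3.21 = 201.900 (equivalently, work directly with expenditure since P cancels).
Midpoint %ΔQ = (648.10 − 972.63)/810.37 = -0.40047; midpoint %ΔI = (94780 − 78400)/86590 = 0.18917.
η = -0.40047 / 0.18917 = -2.117.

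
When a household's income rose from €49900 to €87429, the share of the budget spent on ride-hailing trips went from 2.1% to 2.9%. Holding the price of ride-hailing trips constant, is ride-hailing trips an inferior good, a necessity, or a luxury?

luxury

The budget share rises as income rises, so η > 1.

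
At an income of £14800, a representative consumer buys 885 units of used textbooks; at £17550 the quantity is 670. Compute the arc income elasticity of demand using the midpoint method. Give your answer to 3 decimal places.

ΔQ = 670 − 885 = -215; midpoint Q̄ = (885 + 670)/2 = 777.5.
ΔI = 17550 − 14800 = 2750; midpoint Ī = (14800 + 17550)/2 = 16175.
η = (ΔQ/Q̄) ÷ (ΔI/Ī) = (-215/777.5) ÷ (2750/16175) = -1.626.

-1.626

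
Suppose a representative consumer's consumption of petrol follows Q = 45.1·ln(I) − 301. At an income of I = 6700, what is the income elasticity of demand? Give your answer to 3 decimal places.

0.468

At I = 6700: Q = 96.325.
dQ/dI = 45.1/I = 0.00673134 at this income.
η = (dQ/dI)·(I/Q) = 0.00673134 × (6700/96.325) = 0.468.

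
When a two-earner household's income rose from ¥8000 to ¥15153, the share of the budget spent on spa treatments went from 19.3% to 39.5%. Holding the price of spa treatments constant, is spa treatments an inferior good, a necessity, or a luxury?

The budget share rises as income rises, so η > 1.

luxury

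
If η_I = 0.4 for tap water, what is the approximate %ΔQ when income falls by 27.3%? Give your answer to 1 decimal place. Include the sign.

%ΔQ ≈ η × %ΔI = 0.4 × (-27.3%) = -10.9%.

-10.9%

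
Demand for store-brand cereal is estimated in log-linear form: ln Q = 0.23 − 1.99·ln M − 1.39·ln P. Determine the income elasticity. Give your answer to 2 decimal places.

-1.99

In a log-linear demand, the coefficient on ln M is the income elasticity.
So η = -1.99.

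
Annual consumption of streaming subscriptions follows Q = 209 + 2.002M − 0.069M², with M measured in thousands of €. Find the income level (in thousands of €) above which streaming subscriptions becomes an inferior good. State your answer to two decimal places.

14.51

dQ/dM = 2.002 − 0.138M.
The good is inferior where dQ/dM < 0. Setting dQ/dM = 0 gives M = 2.002 / 0.138 = 14.51.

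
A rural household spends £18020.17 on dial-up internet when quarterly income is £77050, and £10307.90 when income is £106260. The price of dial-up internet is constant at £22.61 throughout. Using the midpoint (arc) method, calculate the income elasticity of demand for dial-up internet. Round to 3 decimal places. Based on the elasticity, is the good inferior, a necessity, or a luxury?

With a constant price, Q₁ = 18020.17/22.61 = 797.000 and Q₂ = 10307.90/22.61 = 455.900 (equivalently, work directly with expenditure since P cancels).
Midpoint %ΔQ = (10307.90 − 18020.17)/14164.04 = -0.54450; midpoint %ΔI = (106260 − 77050)/91655 = 0.31870.
η = -0.54450 / 0.31870 = -1.709.
η < 0 ⇒ inferior good.

-1.709 (inferior good)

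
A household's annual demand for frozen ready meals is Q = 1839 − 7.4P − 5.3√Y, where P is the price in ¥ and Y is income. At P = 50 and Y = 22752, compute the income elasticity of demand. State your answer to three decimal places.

-0.597

At P = 50, Y = 22752: Q = 669.560.
Holding P constant, ∂Q/∂Y = -5.3/(2√Y) = -0.0175686.
η_Y = (∂Q/∂Y)·(Y/Q) = -0.0175686 × (22752/669.560) = -0.597.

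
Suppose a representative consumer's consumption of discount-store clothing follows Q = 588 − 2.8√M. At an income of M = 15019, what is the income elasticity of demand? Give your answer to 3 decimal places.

At M = 15019: Q = 244.854.
dQ/dM = -2.8/(2√M) = -0.0114237 at this income.
η = (dQ/dM)·(M/Q) = -0.0114237 × (15019/244.854) = -0.701.

-0.701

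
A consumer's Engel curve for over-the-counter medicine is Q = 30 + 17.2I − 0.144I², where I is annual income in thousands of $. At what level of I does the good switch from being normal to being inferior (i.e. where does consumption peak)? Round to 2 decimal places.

dQ/dI = 17.2 − 0.288I.
The good is inferior where dQ/dI < 0. Setting dQ/dI = 0 gives I = 17.2 / 0.288 = 59.72.

59.72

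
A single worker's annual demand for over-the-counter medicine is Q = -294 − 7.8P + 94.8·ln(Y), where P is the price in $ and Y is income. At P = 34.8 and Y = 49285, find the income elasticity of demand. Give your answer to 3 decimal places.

At P = 34.8, Y = 49285: Q = 458.910.
Holding P constant, ∂Q/∂Y = 94.8/Y = 0.00192351.
η_Y = (∂Q/∂Y)·(Y/Q) = 0.00192351 × (49285/458.910) = 0.207.

0.207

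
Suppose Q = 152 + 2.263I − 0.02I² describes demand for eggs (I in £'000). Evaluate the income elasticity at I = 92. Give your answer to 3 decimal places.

-0.683

At I = 92: Q = 190.9160.
dQ/dI = 2.263 − 0.04I = -1.41700.
η = (dQ/dI)·(I/Q) = -1.41700 × (92/190.9160) = -0.683.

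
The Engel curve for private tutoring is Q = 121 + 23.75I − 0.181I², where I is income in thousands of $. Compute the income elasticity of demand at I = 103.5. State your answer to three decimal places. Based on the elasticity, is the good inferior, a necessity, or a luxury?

At I = 103.5: Q = 640.2078.
dQ/dI = 23.75 − 0.362I = -13.71700.
η = (dQ/dI)·(I/Q) = -13.71700 × (103.5/640.2078) = -2.218.
η < 0 ⇒ inferior good.

-2.218 (inferior good)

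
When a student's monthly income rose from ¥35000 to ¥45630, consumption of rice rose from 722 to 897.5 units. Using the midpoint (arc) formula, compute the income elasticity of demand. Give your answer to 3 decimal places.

ΔQ = 897.5 − 722 = 175.5; midpoint Q̄ = (722 + 897.5)/2 = 809.75.
ΔI = 45630 − 35000 = 10630; midpoint Ī = (35000 + 45630)/2 = 40315.
η = (ΔQ/Q̄) ÷ (ΔI/Ī) = (175.5/809.75) ÷ (10630/40315) = 0.822.

0.822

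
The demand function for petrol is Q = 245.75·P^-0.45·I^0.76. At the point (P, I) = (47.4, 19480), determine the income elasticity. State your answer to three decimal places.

0.760

For a multiplicative demand Q = A·P^α·I^β, the income elasticity is β everywhere.
Here β = 0.76, so η = 0.760.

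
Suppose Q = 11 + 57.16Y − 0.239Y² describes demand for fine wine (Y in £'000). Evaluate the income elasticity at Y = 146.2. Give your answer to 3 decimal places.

At Y = 146.2: Q = 3259.3008.
dQ/dY = 57.16 − 0.478Y = -12.72360.
η = (dQ/dY)·(Y/Q) = -12.72360 × (146.2/3259.3008) = -0.571.

-0.571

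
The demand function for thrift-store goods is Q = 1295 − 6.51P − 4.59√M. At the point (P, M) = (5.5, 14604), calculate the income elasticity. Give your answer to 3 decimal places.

At P = 5.5, M = 14604: Q = 704.507.
Holding P constant, ∂Q/∂M = -4.59/(2√M) = -0.018991.
η_M = (∂Q/∂M)·(M/Q) = -0.018991 × (14604/704.507) = -0.394.

-0.394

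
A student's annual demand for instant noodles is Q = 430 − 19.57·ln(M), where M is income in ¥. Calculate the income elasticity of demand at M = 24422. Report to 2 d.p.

-0.08

At M = 24422: Q = 232.280.
dQ/dM = -19.57/M = -0.000801327 at this income.
η = (dQ/dM)·(M/Q) = -0.000801327 × (24422/232.280) = -0.08.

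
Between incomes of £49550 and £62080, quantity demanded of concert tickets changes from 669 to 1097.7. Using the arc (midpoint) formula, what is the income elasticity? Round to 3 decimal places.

ΔQ = 1097.7 − 669 = 428.7; midpoint Q̄ = (669 + 1097.7)/2 = 883.35.
ΔI = 62080 − 49550 = 12530; midpoint Ī = (49550 + 62080)/2 = 55815.
η = (ΔQ/Q̄) ÷ (ΔI/Ī) = (428.7/883.35) ÷ (12530/55815) = 2.162.

2.162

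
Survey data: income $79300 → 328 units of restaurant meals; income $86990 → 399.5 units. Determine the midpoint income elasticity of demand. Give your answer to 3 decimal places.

ΔQ = 399.5 − 328 = 71.5; midpoint Q̄ = (328 + 399.5)/2 = 363.75.
ΔI = 86990 − 79300 = 7690; midpoint Ī = (79300 + 86990)/2 = 83145.
η = (ΔQ/Q̄) ÷ (ΔI/Ī) = (71.5/363.75) ÷ (7690/83145) = 2.125.

2.125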